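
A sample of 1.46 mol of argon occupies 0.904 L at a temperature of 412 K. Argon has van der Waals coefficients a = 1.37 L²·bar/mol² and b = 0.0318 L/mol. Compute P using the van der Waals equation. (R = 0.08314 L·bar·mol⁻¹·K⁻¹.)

P = nRT/(V − nb) − a n²/V²
nRT/(V − nb) = (1.46)(0.08314)(412)/(0.904 − 1.46×0.0318) = 50.010/0.85757 = 58.316 bar
a n²/V² = (1.37)(1.46)²/(0.904)² = 3.5735 bar
P = 58.316 − 3.5735 = 54.74 bar

P ≈ 54.74 bar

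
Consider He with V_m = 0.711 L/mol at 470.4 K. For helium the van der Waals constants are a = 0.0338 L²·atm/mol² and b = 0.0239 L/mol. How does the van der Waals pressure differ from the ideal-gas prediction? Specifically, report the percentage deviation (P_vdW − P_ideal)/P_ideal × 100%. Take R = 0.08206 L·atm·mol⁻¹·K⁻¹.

Ideal: P_ideal = RT/V_m = (0.08206)(470.4)/0.711 = 54.2912 atm
vdW: P = RT/(V_m − b) − a/V_m² = 38.6010/0.687100 − 0.0338/0.505521 = 56.1796 − 0.0668617 = 56.1127 atm
% deviation = (56.1127 − 54.2912)/54.2912 × 100% = 3.36%

3.36 %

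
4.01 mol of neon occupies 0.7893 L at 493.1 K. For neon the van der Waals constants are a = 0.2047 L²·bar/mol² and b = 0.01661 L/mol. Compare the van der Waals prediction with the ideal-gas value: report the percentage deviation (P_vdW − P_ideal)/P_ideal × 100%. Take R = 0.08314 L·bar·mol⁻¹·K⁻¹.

Ideal: P_ideal = nRT/V = (4.01)(0.08314)(493.1)/0.7893 = 208.280 bar
vdW: P = nRT/(V − nb) − a n²/V² = 164.395/0.722694 − 3.29160/0.622994 = 227.475 − 5.28352 = 222.191 bar
% deviation = (222.191 − 208.280)/208.280 × 100% = 6.68%

6.68 %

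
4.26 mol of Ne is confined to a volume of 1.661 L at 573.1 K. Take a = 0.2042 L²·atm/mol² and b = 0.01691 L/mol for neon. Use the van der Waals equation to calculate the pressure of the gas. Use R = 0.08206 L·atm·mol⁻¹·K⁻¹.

P = nRT/(V − nb) − a n²/V²
nRT/(V − nb) = (4.26)(0.08206)(573.1)/(1.661 − 4.26×0.01691) = 200.34/1.5890 = 126.08 atm
a n²/V² = (0.2042)(4.26)²/(1.661)² = 1.3432 atm
P = 126.08 − 1.3432 = 124.7 atm

P ≈ 124.7 atm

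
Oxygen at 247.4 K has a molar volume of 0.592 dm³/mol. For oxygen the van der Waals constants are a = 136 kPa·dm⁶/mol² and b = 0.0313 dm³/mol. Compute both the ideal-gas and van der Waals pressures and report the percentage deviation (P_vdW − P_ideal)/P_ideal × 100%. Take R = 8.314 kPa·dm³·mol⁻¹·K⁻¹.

Ideal: P_ideal = RT/V_m = (8.314)(247.4)/0.592 = 3474.47 kPa
vdW: P = RT/(V_m − b) − a/V_m² = 2056.88/0.560700 − 136/0.350464 = 3668.41 − 388.057 = 3280.35 kPa
% deviation = (3280.35 − 3474.47)/3474.47 × 100% = -5.59%

-5.59 %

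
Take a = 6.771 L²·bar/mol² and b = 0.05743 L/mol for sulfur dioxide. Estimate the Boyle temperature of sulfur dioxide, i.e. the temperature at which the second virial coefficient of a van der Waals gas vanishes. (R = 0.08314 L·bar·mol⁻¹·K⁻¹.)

For a van der Waals gas the second virial coefficient B₂ = b − a/(RT) vanishes at T_B = a/(Rb).
T_B = 6.771/(0.08314×0.05743) = 6.771/0.0047747 = 1418 K

T_B ≈ 1418 K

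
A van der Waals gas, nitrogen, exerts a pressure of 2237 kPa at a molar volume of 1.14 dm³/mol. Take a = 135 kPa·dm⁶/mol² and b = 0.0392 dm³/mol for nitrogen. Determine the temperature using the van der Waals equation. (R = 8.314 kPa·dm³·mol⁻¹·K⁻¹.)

T ≈ 309.9 K

T = (P + a/V_m²)(V_m − b)/R
P + a/V_m² = 2237 + 135/(1.14)² = 2340.9 kPa
V_m − b = 1.14 − 0.0392 = 1.1008 dm³/mol
T = (2340.9)(1.1008)/8.314 = 309.9 K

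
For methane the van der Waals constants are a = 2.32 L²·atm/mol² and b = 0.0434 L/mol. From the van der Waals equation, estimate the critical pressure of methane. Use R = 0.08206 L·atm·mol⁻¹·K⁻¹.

P_c ≈ 45.62 atm

For a van der Waals gas, P_c = a/(27b²).
P_c = 2.32/(27×(0.0434)²) = 2.32/0.050856 = 45.62 atm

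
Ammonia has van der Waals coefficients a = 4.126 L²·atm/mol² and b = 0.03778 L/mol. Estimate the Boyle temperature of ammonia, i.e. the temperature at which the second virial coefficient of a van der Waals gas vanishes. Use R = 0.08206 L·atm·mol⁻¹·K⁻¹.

For a van der Waals gas the second virial coefficient B₂ = b − a/(RT) vanishes at T_B = a/(Rb).
T_B = 4.126/(0.08206×0.03778) = 4.126/0.0031002 = 1331 K

T_B ≈ 1331 K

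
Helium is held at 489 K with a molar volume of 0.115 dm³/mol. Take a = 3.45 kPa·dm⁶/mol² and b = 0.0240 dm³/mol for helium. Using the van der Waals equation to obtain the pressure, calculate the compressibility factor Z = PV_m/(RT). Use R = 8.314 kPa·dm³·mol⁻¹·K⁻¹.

Z ≈ 1.256

P = RT/(V_m − b) − a/V_m² = (8.314)(489)/(0.115 − 0.0240) − 3.45/(0.115)²
  = 4065.5/0.091000 − 260.87 = 44676 − 260.87 = 44415 kPa
Z = PV_m/(RT) = (44415)(0.115)/((8.314)(489)) = 5107.7/4065.5 = 1.256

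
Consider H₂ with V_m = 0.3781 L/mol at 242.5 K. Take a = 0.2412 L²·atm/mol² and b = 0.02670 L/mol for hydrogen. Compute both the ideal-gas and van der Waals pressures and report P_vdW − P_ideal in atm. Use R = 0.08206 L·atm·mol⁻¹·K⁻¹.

ΔP ≈ 2.312 atm

Ideal: P_ideal = RT/V_m = (0.08206)(242.5)/0.3781 = 52.6304 atm
vdW: P = RT/(V_m − b) − a/V_m² = 19.8996/0.351400 − 0.2412/0.142960 = 56.6295 − 1.68719 = 54.9423 atm
ΔP = 54.9423 − 52.6304 = 2.312 atm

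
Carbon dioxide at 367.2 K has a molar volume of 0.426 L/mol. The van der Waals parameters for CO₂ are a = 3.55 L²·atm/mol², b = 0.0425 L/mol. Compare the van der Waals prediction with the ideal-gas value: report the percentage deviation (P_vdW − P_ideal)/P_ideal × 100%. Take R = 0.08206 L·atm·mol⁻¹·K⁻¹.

-16.57 %

Ideal: P_ideal = RT/V_m = (0.08206)(367.2)/0.426 = 70.7334 atm
vdW: P = RT/(V_m − b) − a/V_m² = 30.1324/0.383500 − 3.55/0.181476 = 78.5721 − 19.5618 = 59.0103 atm
% deviation = (59.0103 − 70.7334)/70.7334 × 100% = -16.57%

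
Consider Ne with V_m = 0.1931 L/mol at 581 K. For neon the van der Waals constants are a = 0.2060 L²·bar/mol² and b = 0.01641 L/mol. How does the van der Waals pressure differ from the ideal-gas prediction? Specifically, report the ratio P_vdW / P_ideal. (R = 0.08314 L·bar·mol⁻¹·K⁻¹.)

Ideal: P_ideal = RT/V_m = (0.08314)(581)/0.1931 = 250.152 bar
vdW: P = RT/(V_m − b) − a/V_m² = 48.3043/0.176690 − 0.2060/0.0372876 = 273.384 − 5.52462 = 267.859 bar
Ratio = 267.859/250.152 = 1.071

P_vdW / P_ideal ≈ 1.071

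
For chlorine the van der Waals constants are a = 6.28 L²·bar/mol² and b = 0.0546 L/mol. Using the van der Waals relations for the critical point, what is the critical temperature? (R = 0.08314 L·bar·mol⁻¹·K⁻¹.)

T_c ≈ 409.9 K

For a van der Waals gas, T_c = 8a/(27Rb).
T_c = 8×6.28/(27×0.08314×0.0546) = 50.240/0.12256 = 409.9 K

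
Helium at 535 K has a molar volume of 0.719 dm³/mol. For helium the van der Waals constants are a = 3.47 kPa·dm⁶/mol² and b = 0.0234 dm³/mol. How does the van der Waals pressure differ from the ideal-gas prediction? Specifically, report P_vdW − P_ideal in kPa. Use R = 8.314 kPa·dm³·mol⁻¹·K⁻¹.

Ideal: P_ideal = RT/V_m = (8.314)(535)/0.719 = 6186.36 kPa
vdW: P = RT/(V_m − b) − a/V_m² = 4447.99/0.695600 − 3.47/0.516961 = 6394.47 − 6.71231 = 6387.76 kPa
ΔP = 6387.76 − 6186.36 = 201.4 kPa

ΔP ≈ 201.4 kPa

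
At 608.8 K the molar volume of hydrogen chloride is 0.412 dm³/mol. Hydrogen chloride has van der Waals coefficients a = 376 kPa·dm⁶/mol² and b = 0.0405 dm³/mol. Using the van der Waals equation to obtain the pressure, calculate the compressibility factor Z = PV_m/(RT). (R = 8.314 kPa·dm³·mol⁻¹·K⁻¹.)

Z ≈ 0.9287

P = RT/(V_m − b) − a/V_m² = (8.314)(608.8)/(0.412 − 0.0405) − 376/(0.412)²
  = 5061.6/0.37150 − 2215.1 = 13625 − 2215.1 = 11410 kPa
Z = PV_m/(RT) = (11410)(0.412)/((8.314)(608.8)) = 4700.9/5061.6 = 0.9287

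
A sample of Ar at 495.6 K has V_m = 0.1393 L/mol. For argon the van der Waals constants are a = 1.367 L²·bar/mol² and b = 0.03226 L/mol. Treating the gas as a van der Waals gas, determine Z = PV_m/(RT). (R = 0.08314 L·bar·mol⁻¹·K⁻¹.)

P = RT/(V_m − b) − a/V_m² = (0.08314)(495.6)/(0.1393 − 0.03226) − 1.367/(0.1393)²
  = 41.204/0.10704 − 70.448 = 384.94 − 70.448 = 314.49 bar
Z = PV_m/(RT) = (314.49)(0.1393)/((0.08314)(495.6)) = 43.808/41.204 = 1.063

Z ≈ 1.063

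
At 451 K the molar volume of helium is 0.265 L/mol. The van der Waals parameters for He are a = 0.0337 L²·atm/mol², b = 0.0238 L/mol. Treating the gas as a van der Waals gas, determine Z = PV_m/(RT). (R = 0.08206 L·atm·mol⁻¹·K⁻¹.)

P = RT/(V_m − b) − a/V_m² = (0.08206)(451)/(0.265 − 0.0238) − 0.0337/(0.265)²
  = 37.009/0.24120 − 0.47989 = 153.44 − 0.47989 = 152.96 atm
Z = PV_m/(RT) = (152.96)(0.265)/((0.08206)(451)) = 40.534/37.009 = 1.095

Z ≈ 1.095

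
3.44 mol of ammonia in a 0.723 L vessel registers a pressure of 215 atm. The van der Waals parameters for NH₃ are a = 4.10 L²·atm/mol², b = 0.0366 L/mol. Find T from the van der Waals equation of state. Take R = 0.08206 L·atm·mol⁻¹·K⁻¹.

T = (P + a n²/V²)(V − nb)/(nR)
P + a n²/V² = 215 + (4.10)(3.44)²/(0.723)² = 307.82 atm
V − nb = 0.723 − (3.44)(0.0366) = 0.59710 L
T = (307.82)(0.59710)/((3.44)(0.08206)) = 651.1 K

T ≈ 651.1 K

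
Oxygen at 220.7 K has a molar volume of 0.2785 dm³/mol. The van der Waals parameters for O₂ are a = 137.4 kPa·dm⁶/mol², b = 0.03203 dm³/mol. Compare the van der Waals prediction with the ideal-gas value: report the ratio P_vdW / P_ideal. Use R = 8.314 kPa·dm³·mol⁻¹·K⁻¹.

Ideal: P_ideal = RT/V_m = (8.314)(220.7)/0.2785 = 6588.51 kPa
vdW: P = RT/(V_m − b) − a/V_m² = 1834.90/0.246470 − 137.4/0.0775623 = 7444.72 − 1771.48 = 5673.24 kPa
Ratio = 5673.24/6588.51 = 0.8611

P_vdW / P_ideal ≈ 0.8611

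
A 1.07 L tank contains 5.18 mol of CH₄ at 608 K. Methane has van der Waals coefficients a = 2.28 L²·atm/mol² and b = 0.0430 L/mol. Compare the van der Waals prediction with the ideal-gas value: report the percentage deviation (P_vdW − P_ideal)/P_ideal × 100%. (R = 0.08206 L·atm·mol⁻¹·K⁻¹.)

4.17 %

Ideal: P_ideal = nRT/V = (5.18)(0.08206)(608)/1.07 = 241.536 atm
vdW: P = nRT/(V − nb) − a n²/V² = 258.443/0.847260 − 61.1779/1.14490 = 305.034 − 53.4351 = 251.599 atm
% deviation = (251.599 − 241.536)/241.536 × 100% = 4.17%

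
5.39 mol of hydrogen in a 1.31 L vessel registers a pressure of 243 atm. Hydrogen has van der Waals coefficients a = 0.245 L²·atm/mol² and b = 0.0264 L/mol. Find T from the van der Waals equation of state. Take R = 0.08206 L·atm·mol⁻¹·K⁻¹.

T ≈ 652.5 K

T = (P + a n²/V²)(V − nb)/(nR)
P + a n²/V² = 243 + (0.245)(5.39)²/(1.31)² = 247.15 atm
V − nb = 1.31 − (5.39)(0.0264) = 1.1677 L
T = (247.15)(1.1677)/((5.39)(0.08206)) = 652.5 K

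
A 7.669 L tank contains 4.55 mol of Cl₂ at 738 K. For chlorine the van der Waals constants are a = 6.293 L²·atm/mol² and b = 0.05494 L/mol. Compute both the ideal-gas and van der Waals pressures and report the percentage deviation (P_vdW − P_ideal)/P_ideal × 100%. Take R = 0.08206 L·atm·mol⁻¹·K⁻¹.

-2.80 %

Ideal: P_ideal = nRT/V = (4.55)(0.08206)(738)/7.669 = 35.9303 atm
vdW: P = nRT/(V − nb) − a n²/V² = 275.549/7.41902 − 130.281/58.8136 = 37.1409 − 2.21515 = 34.9258 atm
% deviation = (34.9258 − 35.9303)/35.9303 × 100% = -2.80%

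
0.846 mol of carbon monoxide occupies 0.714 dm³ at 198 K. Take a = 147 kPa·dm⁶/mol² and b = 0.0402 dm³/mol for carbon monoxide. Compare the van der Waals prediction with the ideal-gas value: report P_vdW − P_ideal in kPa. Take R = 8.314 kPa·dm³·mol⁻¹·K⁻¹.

Ideal: P_ideal = nRT/V = (0.846)(8.314)(198)/0.714 = 1950.51 kPa
vdW: P = nRT/(V − nb) − a n²/V² = 1392.66/0.679991 − 105.210/0.509796 = 2048.06 − 206.377 = 1841.68 kPa
ΔP = 1841.68 − 1950.51 = -108.8 kPa

ΔP ≈ -108.8 kPa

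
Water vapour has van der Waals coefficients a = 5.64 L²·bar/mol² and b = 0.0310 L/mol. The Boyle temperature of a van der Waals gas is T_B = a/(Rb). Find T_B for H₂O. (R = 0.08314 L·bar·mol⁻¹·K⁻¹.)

For a van der Waals gas the second virial coefficient B₂ = b − a/(RT) vanishes at T_B = a/(Rb).
T_B = 5.64/(0.08314×0.0310) = 5.64/0.0025773 = 2188 K

T_B ≈ 2188 K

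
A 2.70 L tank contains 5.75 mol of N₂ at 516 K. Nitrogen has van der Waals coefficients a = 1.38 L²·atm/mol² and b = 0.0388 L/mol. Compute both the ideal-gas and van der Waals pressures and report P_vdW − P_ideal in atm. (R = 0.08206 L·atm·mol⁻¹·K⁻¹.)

Ideal: P_ideal = nRT/V = (5.75)(0.08206)(516)/2.70 = 90.1748 atm
vdW: P = nRT/(V − nb) − a n²/V² = 243.472/2.47690 − 45.6263/7.29000 = 98.2971 − 6.25875 = 92.0384 atm
ΔP = 92.0384 − 90.1748 = 1.864 atm

ΔP ≈ 1.864 atm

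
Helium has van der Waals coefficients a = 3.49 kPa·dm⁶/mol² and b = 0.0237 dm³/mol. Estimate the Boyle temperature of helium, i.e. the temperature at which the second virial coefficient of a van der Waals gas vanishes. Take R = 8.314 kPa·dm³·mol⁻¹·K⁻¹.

For a van der Waals gas the second virial coefficient B₂ = b − a/(RT) vanishes at T_B = a/(Rb).
T_B = 3.49/(8.314×0.0237) = 3.49/0.19704 = 17.71 K

T_B ≈ 17.71 K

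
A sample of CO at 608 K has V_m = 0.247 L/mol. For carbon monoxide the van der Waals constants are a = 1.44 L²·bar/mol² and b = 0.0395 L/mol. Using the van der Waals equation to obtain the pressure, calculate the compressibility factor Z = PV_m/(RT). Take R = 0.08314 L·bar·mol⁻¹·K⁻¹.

P = RT/(V_m − b) − a/V_m² = (0.08314)(608)/(0.247 − 0.0395) − 1.44/(0.247)²
  = 50.549/0.20750 − 23.603 = 243.61 − 23.603 = 220.01 bar
Z = PV_m/(RT) = (220.01)(0.247)/((0.08314)(608)) = 54.342/50.549 = 1.075

Z ≈ 1.075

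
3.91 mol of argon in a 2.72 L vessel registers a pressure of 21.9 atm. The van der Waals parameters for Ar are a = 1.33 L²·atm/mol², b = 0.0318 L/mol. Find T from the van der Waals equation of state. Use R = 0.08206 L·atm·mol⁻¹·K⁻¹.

T ≈ 199.4 K

T = (P + a n²/V²)(V − nb)/(nR)
P + a n²/V² = 21.9 + (1.33)(3.91)²/(2.72)² = 24.648 atm
V − nb = 2.72 − (3.91)(0.0318) = 2.5957 L
T = (24.648)(2.5957)/((3.91)(0.08206)) = 199.4 K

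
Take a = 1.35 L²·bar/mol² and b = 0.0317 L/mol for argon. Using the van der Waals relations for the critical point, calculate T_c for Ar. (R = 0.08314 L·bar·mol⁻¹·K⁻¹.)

For a van der Waals gas, T_c = 8a/(27Rb).
T_c = 8×1.35/(27×0.08314×0.0317) = 10.800/0.071160 = 151.8 K

T_c ≈ 151.8 K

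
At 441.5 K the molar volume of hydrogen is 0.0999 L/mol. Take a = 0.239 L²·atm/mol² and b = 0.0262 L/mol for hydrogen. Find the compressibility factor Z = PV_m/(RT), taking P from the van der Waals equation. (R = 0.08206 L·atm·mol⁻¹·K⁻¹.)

Z ≈ 1.289

P = RT/(V_m − b) − a/V_m² = (0.08206)(441.5)/(0.0999 − 0.0262) − 0.239/(0.0999)²
  = 36.229/0.073700 − 23.948 = 491.57 − 23.948 = 467.62 atm
Z = PV_m/(RT) = (467.62)(0.0999)/((0.08206)(441.5)) = 46.715/36.229 = 1.289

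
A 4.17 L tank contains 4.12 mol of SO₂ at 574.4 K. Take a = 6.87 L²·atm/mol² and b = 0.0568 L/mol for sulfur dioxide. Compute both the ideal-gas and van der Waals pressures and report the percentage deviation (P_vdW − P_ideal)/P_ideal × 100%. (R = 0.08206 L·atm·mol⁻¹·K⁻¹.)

-8.45 %

Ideal: P_ideal = nRT/V = (4.12)(0.08206)(574.4)/4.17 = 46.5701 atm
vdW: P = nRT/(V − nb) − a n²/V² = 194.197/3.93598 − 116.614/17.3889 = 49.3389 − 6.70623 = 42.6327 atm
% deviation = (42.6327 − 46.5701)/46.5701 × 100% = -8.45%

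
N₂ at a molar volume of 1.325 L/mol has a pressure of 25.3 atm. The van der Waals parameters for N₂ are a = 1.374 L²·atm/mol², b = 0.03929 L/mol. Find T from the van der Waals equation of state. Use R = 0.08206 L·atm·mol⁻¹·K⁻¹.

T = (P + a/V_m²)(V_m − b)/R
P + a/V_m² = 25.3 + 1.374/(1.325)² = 26.083 atm
V_m − b = 1.325 − 0.03929 = 1.2857 L/mol
T = (26.083)(1.2857)/0.08206 = 408.7 K

T ≈ 408.7 K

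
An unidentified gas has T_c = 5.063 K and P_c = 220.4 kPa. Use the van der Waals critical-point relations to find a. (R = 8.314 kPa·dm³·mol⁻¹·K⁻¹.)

a ≈ 3.392 kPa·dm⁶/mol²

From T_c = 8a/(27Rb) and P_c = a/(27b²): a = 27 R² T_c²/(64 P_c).
a = 27×(8.314)²×(5.063)²/(64×220.4) = 47841/14106 = 3.392 kPa·dm⁶/mol²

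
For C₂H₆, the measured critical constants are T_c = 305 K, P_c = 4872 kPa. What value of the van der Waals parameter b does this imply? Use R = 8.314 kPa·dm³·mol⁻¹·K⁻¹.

b ≈ 0.06506 dm³/mol

From T_c = 8a/(27Rb) and P_c = a/(27b²): b = R T_c/(8 P_c).
b = (8.314)(305)/(8×4872) = 2535.8/38976 = 0.06506 dm³/mol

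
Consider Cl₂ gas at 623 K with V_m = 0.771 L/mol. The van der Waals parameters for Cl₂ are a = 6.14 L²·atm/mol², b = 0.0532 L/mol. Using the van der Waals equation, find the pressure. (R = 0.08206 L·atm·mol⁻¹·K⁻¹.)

P ≈ 60.89 atm

P = RT/(V_m − b) − a/V_m²
RT/(V_m − b) = (0.08206)(623)/(0.771 − 0.0532) = 51.123/0.71780 = 71.222 atm
a/V_m² = 6.14/(0.771)² = 10.329 atm
P = 71.222 − 10.329 = 60.89 atm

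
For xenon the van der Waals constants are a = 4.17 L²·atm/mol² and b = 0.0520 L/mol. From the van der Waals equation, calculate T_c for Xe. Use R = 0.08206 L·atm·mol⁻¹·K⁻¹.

For a van der Waals gas, T_c = 8a/(27Rb).
T_c = 8×4.17/(27×0.08206×0.0520) = 33.360/0.11521 = 289.6 K

T_c ≈ 289.6 K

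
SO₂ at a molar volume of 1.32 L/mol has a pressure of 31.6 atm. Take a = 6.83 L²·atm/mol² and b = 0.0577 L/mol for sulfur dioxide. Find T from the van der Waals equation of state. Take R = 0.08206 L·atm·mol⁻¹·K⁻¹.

T = (P + a/V_m²)(V_m − b)/R
P + a/V_m² = 31.6 + 6.83/(1.32)² = 35.520 atm
V_m − b = 1.32 − 0.0577 = 1.2623 L/mol
T = (35.520)(1.2623)/0.08206 = 546.4 K

T ≈ 546.4 K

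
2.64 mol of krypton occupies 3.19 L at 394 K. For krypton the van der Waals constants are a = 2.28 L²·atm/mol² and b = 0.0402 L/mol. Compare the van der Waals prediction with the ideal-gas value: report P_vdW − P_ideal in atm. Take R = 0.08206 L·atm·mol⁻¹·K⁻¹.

ΔP ≈ -0.641 atm

Ideal: P_ideal = nRT/V = (2.64)(0.08206)(394)/3.19 = 26.7572 atm
vdW: P = nRT/(V − nb) − a n²/V² = 85.3555/3.08387 − 15.8907/10.1761 = 27.6780 − 1.56157 = 26.1164 atm
ΔP = 26.1164 − 26.7572 = -0.641 atm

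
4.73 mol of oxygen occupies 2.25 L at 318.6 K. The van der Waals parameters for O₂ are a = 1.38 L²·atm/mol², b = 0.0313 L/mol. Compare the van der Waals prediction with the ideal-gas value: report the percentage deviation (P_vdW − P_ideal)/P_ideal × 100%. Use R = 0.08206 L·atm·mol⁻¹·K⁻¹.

-4.05 %

Ideal: P_ideal = nRT/V = (4.73)(0.08206)(318.6)/2.25 = 54.9612 atm
vdW: P = nRT/(V − nb) − a n²/V² = 123.663/2.10195 − 30.8746/5.06250 = 58.8325 − 6.09869 = 52.7338 atm
% deviation = (52.7338 − 54.9612)/54.9612 × 100% = -4.05%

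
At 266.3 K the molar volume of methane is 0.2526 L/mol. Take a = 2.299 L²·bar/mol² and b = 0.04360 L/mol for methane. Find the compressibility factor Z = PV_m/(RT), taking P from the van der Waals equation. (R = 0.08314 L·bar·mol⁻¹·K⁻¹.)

P = RT/(V_m − b) − a/V_m² = (0.08314)(266.3)/(0.2526 − 0.04360) − 2.299/(0.2526)²
  = 22.140/0.20900 − 36.031 = 105.93 − 36.031 = 69.90 bar
Z = PV_m/(RT) = (69.90)(0.2526)/((0.08314)(266.3)) = 17.657/22.140 = 0.7975

Z ≈ 0.7975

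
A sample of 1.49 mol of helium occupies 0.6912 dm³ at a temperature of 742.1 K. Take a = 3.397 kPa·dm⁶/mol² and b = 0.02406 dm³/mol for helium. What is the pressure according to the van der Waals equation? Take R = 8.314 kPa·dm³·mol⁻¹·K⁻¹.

P = nRT/(V − nb) − a n²/V²
nRT/(V − nb) = (1.49)(8.314)(742.1)/(0.6912 − 1.49×0.02406) = 9193.0/0.65535 = 14028 kPa
a n²/V² = (3.397)(1.49)²/(0.6912)² = 15.786 kPa
P = 14028 − 15.786 = 14012 kPa

P ≈ 14012 kPa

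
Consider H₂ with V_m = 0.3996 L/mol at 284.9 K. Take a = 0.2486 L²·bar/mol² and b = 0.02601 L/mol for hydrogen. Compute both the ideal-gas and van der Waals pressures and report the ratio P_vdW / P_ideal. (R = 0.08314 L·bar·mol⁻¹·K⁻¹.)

P_vdW / P_ideal ≈ 1.043

Ideal: P_ideal = RT/V_m = (0.08314)(284.9)/0.3996 = 59.2757 bar
vdW: P = RT/(V_m − b) − a/V_m² = 23.6866/0.373590 − 0.2486/0.159680 = 63.4027 − 1.55686 = 61.8458 bar
Ratio = 61.8458/59.2757 = 1.043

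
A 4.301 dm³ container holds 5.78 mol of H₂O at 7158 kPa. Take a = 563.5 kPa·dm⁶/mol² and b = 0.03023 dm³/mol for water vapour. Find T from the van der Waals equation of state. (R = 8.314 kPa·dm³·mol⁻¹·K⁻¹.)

T ≈ 702.0 K

T = (P + a n²/V²)(V − nb)/(nR)
P + a n²/V² = 7158 + (563.5)(5.78)²/(4.301)² = 8175.7 kPa
V − nb = 4.301 − (5.78)(0.03023) = 4.1263 dm³
T = (8175.7)(4.1263)/((5.78)(8.314)) = 702.0 K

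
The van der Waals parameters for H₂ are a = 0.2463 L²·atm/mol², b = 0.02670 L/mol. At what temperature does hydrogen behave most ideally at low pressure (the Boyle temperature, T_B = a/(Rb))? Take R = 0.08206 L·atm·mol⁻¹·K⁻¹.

For a van der Waals gas the second virial coefficient B₂ = b − a/(RT) vanishes at T_B = a/(Rb).
T_B = 0.2463/(0.08206×0.02670) = 0.2463/0.0021910 = 112.4 K

T_B ≈ 112.4 K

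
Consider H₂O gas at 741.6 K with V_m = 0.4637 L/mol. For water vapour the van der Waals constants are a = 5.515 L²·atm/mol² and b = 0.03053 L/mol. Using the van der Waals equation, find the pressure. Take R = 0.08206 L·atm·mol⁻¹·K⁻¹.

P ≈ 114.8 atm

P = RT/(V_m − b) − a/V_m²
RT/(V_m − b) = (0.08206)(741.6)/(0.4637 − 0.03053) = 60.856/0.43317 = 140.49 atm
a/V_m² = 5.515/(0.4637)² = 25.649 atm
P = 140.49 − 25.649 = 114.8 atm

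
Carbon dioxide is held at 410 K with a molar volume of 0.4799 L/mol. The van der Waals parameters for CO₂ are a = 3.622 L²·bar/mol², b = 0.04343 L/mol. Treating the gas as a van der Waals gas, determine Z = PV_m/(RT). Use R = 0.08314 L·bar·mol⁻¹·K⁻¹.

P = RT/(V_m − b) − a/V_m² = (0.08314)(410)/(0.4799 − 0.04343) − 3.622/(0.4799)²
  = 34.087/0.43647 − 15.727 = 78.097 − 15.727 = 62.370 bar
Z = PV_m/(RT) = (62.370)(0.4799)/((0.08314)(410)) = 29.931/34.087 = 0.8781

Z ≈ 0.8781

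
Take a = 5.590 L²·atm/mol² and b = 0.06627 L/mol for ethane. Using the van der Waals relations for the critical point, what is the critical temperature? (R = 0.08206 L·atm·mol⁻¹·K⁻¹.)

For a van der Waals gas, T_c = 8a/(27Rb).
T_c = 8×5.590/(27×0.08206×0.06627) = 44.720/0.14683 = 304.6 K

T_c ≈ 304.6 K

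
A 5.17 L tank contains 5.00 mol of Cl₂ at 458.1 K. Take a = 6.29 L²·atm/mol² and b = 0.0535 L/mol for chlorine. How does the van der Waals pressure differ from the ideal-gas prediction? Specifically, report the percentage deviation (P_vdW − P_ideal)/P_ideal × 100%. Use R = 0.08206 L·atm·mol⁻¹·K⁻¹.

-10.73 %

Ideal: P_ideal = nRT/V = (5.00)(0.08206)(458.1)/5.17 = 36.3556 atm
vdW: P = nRT/(V − nb) − a n²/V² = 187.958/4.90250 − 157.250/26.7289 = 38.3392 − 5.88315 = 32.4561 atm
% deviation = (32.4561 − 36.3556)/36.3556 × 100% = -10.73%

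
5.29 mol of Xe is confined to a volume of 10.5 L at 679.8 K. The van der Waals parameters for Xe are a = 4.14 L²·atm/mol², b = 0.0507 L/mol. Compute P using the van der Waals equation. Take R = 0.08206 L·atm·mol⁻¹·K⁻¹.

P ≈ 27.79 atm

P = nRT/(V − nb) − a n²/V²
nRT/(V − nb) = (5.29)(0.08206)(679.8)/(10.5 − 5.29×0.0507) = 295.10/10.232 = 28.841 atm
a n²/V² = (4.14)(5.29)²/(10.5)² = 1.0508 atm
P = 28.841 − 1.0508 = 27.79 atm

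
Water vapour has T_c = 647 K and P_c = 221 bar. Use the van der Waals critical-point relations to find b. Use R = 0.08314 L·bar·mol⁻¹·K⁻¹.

From T_c = 8a/(27Rb) and P_c = a/(27b²): b = R T_c/(8 P_c).
b = (0.08314)(647)/(8×221) = 53.792/1768.0 = 0.03043 L/mol

b ≈ 0.03043 L/mol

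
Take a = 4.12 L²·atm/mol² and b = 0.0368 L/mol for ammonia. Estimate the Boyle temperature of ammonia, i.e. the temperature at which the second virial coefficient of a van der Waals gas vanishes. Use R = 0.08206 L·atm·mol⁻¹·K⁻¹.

For a van der Waals gas the second virial coefficient B₂ = b − a/(RT) vanishes at T_B = a/(Rb).
T_B = 4.12/(0.08206×0.0368) = 4.12/0.0030198 = 1364 K

T_B ≈ 1364 K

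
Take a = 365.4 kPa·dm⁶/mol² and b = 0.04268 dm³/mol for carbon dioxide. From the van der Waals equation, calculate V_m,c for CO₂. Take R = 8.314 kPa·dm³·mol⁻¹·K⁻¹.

V_m,c ≈ 0.1280 dm³/mol

For a van der Waals gas, V_m,c = 3b.
V_m,c = 3×0.04268 = 0.1280 dm³/mol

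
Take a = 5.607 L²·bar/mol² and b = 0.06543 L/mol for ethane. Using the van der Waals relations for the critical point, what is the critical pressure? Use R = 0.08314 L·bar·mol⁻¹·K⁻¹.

For a van der Waals gas, P_c = a/(27b²).
P_c = 5.607/(27×(0.06543)²) = 5.607/0.11559 = 48.51 bar

P_c ≈ 48.51 bar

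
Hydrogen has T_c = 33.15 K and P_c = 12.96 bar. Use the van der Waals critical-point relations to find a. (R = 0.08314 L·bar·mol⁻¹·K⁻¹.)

a ≈ 0.2473 L²·bar/mol²

From T_c = 8a/(27Rb) and P_c = a/(27b²): a = 27 R² T_c²/(64 P_c).
a = 27×(0.08314)²×(33.15)²/(64×12.96) = 205.09/829.44 = 0.2473 L²·bar/mol²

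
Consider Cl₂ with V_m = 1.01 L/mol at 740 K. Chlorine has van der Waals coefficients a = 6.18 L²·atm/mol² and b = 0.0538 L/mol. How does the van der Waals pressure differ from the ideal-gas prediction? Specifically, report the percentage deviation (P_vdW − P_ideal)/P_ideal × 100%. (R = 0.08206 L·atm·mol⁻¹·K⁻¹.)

-4.45 %

Ideal: P_ideal = RT/V_m = (0.08206)(740)/1.01 = 60.1232 atm
vdW: P = RT/(V_m − b) − a/V_m² = 60.7244/0.956200 − 6.18/1.02010 = 63.5060 − 6.05823 = 57.4478 atm
% deviation = (57.4478 − 60.1232)/60.1232 × 100% = -4.45%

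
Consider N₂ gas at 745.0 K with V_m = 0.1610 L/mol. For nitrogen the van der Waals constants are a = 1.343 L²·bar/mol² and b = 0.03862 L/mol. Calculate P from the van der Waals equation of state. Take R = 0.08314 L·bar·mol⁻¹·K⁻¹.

P ≈ 454.3 bar

P = RT/(V_m − b) − a/V_m²
RT/(V_m − b) = (0.08314)(745.0)/(0.1610 − 0.03862) = 61.939/0.12238 = 506.12 bar
a/V_m² = 1.343/(0.1610)² = 51.811 bar
P = 506.12 − 51.811 = 454.3 bar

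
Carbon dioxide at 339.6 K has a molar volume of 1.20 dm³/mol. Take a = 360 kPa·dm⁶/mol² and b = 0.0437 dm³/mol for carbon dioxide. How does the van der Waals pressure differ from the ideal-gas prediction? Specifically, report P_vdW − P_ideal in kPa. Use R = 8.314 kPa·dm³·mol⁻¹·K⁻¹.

Ideal: P_ideal = RT/V_m = (8.314)(339.6)/1.20 = 2352.86 kPa
vdW: P = RT/(V_m − b) − a/V_m² = 2823.43/1.15630 − 360/1.44000 = 2441.78 − 250.000 = 2191.78 kPa
ΔP = 2191.78 − 2352.86 = -161.1 kPa

ΔP ≈ -161.1 kPa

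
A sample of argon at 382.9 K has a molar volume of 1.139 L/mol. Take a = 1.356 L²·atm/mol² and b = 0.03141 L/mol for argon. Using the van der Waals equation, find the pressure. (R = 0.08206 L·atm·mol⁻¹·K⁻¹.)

P = RT/(V_m − b) − a/V_m²
RT/(V_m − b) = (0.08206)(382.9)/(1.139 − 0.03141) = 31.421/1.1076 = 28.369 atm
a/V_m² = 1.356/(1.139)² = 1.0452 atm
P = 28.369 − 1.0452 = 27.32 atm

P ≈ 27.32 atm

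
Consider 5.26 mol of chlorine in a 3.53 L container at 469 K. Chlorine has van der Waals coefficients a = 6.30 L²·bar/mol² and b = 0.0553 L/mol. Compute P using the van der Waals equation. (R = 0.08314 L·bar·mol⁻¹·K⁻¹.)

P ≈ 49.33 bar

P = nRT/(V − nb) − a n²/V²
nRT/(V − nb) = (5.26)(0.08314)(469)/(3.53 − 5.26×0.0553) = 205.10/3.2391 = 63.320 bar
a n²/V² = (6.30)(5.26)²/(3.53)² = 13.988 bar
P = 63.320 − 13.988 = 49.33 bar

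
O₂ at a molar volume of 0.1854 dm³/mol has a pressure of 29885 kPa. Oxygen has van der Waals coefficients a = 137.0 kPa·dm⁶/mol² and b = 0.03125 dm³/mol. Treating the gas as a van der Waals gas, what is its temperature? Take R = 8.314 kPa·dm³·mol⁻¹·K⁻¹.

T = (P + a/V_m²)(V_m − b)/R
P + a/V_m² = 29885 + 137.0/(0.1854)² = 33871 kPa
V_m − b = 0.1854 − 0.03125 = 0.15415 dm³/mol
T = (33871)(0.15415)/8.314 = 628.0 K

T ≈ 628.0 K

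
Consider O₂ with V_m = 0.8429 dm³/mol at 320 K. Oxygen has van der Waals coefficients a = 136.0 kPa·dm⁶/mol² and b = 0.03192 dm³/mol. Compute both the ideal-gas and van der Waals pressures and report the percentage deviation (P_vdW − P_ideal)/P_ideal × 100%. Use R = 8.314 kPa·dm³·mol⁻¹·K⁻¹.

-2.13 %

Ideal: P_ideal = RT/V_m = (8.314)(320)/0.8429 = 3156.34 kPa
vdW: P = RT/(V_m − b) − a/V_m² = 2660.48/0.810980 − 136.0/0.710480 = 3280.57 − 191.420 = 3089.15 kPa
% deviation = (3089.15 − 3156.34)/3156.34 × 100% = -2.13%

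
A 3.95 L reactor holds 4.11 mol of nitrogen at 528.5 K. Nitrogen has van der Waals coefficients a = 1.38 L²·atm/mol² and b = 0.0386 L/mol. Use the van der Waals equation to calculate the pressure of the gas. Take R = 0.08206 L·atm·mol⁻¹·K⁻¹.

P ≈ 45.52 atm

P = nRT/(V − nb) − a n²/V²
nRT/(V − nb) = (4.11)(0.08206)(528.5)/(3.95 − 4.11×0.0386) = 178.25/3.7914 = 47.014 atm
a n²/V² = (1.38)(4.11)²/(3.95)² = 1.4941 atm
P = 47.014 − 1.4941 = 45.52 atm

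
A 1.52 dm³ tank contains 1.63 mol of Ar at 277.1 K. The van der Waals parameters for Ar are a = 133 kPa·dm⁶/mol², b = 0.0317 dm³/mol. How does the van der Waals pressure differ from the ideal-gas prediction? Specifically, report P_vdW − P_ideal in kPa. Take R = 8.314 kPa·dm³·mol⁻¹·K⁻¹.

Ideal: P_ideal = nRT/V = (1.63)(8.314)(277.1)/1.52 = 2470.53 kPa
vdW: P = nRT/(V − nb) − a n²/V² = 3755.21/1.46833 − 353.368/2.31040 = 2557.47 − 152.947 = 2404.52 kPa
ΔP = 2404.52 − 2470.53 = -66.0 kPa

ΔP ≈ -66.0 kPa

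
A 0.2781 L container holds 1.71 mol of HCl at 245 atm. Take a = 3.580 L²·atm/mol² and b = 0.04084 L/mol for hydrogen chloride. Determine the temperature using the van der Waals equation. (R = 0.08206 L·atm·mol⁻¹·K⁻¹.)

T ≈ 564.5 K

T = (P + a n²/V²)(V − nb)/(nR)
P + a n²/V² = 245 + (3.580)(1.71)²/(0.2781)² = 380.35 atm
V − nb = 0.2781 − (1.71)(0.04084) = 0.20826 L
T = (380.35)(0.20826)/((1.71)(0.08206)) = 564.5 K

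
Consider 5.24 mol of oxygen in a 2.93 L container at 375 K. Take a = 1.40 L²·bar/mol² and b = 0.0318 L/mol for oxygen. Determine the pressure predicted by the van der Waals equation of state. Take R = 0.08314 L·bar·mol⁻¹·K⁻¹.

P ≈ 54.64 bar

P = nRT/(V − nb) − a n²/V²
nRT/(V − nb) = (5.24)(0.08314)(375)/(2.93 − 5.24×0.0318) = 163.37/2.7634 = 59.119 bar
a n²/V² = (1.40)(5.24)²/(2.93)² = 4.4777 bar
P = 59.119 − 4.4777 = 54.64 bar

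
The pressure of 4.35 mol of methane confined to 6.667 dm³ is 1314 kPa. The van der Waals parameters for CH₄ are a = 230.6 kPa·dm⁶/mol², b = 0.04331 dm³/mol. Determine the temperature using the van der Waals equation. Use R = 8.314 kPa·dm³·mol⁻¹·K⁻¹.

T ≈ 253.0 K

T = (P + a n²/V²)(V − nb)/(nR)
P + a n²/V² = 1314 + (230.6)(4.35)²/(6.667)² = 1412.2 kPa
V − nb = 6.667 − (4.35)(0.04331) = 6.4786 dm³
T = (1412.2)(6.4786)/((4.35)(8.314)) = 253.0 K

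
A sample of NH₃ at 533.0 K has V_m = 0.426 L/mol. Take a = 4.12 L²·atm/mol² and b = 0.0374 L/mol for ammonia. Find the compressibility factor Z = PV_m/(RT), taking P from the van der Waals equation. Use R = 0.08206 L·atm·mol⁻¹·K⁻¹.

Z ≈ 0.8751

P = RT/(V_m − b) − a/V_m² = (0.08206)(533.0)/(0.426 − 0.0374) − 4.12/(0.426)²
  = 43.738/0.38860 − 22.703 = 112.55 − 22.703 = 89.85 atm
Z = PV_m/(RT) = (89.85)(0.426)/((0.08206)(533.0)) = 38.276/43.738 = 0.8751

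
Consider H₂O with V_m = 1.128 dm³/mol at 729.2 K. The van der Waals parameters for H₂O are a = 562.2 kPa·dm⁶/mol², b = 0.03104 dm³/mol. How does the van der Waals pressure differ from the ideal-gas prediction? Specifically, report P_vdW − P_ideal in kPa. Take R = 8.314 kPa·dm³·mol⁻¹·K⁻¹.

Ideal: P_ideal = RT/V_m = (8.314)(729.2)/1.128 = 5374.62 kPa
vdW: P = RT/(V_m − b) − a/V_m² = 6062.57/1.09696 − 562.2/1.27238 = 5526.70 − 441.849 = 5084.85 kPa
ΔP = 5084.85 − 5374.62 = -289.8 kPa

ΔP ≈ -289.8 kPa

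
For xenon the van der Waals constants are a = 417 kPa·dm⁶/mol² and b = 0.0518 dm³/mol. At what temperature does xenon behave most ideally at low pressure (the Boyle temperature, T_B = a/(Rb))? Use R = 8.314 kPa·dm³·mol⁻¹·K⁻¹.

T_B ≈ 968.3 K

For a van der Waals gas the second virial coefficient B₂ = b − a/(RT) vanishes at T_B = a/(Rb).
T_B = 417/(8.314×0.0518) = 417/0.43067 = 968.3 K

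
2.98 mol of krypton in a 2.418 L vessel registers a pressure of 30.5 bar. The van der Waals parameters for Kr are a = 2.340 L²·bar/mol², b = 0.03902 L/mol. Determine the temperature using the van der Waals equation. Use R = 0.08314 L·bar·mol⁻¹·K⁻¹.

T ≈ 316.4 K

T = (P + a n²/V²)(V − nb)/(nR)
P + a n²/V² = 30.5 + (2.340)(2.98)²/(2.418)² = 34.054 bar
V − nb = 2.418 − (2.98)(0.03902) = 2.3017 L
T = (34.054)(2.3017)/((2.98)(0.08314)) = 316.4 K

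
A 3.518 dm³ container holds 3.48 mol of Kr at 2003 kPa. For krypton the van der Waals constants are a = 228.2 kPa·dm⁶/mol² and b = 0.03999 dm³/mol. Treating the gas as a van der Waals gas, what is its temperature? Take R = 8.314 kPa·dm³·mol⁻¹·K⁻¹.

T ≈ 260.0 K

T = (P + a n²/V²)(V − nb)/(nR)
P + a n²/V² = 2003 + (228.2)(3.48)²/(3.518)² = 2226.3 kPa
V − nb = 3.518 − (3.48)(0.03999) = 3.3788 dm³
T = (2226.3)(3.3788)/((3.48)(8.314)) = 260.0 K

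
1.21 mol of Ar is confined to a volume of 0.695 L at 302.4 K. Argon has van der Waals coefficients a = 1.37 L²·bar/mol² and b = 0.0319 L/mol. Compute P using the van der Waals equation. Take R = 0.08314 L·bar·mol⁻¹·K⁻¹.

P = nRT/(V − nb) − a n²/V²
nRT/(V − nb) = (1.21)(0.08314)(302.4)/(0.695 − 1.21×0.0319) = 30.421/0.65640 = 46.345 bar
a n²/V² = (1.37)(1.21)²/(0.695)² = 4.1526 bar
P = 46.345 − 4.1526 = 42.19 bar

P ≈ 42.19 bar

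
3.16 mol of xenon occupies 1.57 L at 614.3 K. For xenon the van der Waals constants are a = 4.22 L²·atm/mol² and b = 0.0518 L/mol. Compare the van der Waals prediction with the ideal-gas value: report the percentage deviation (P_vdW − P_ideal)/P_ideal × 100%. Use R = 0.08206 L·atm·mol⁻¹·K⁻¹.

Ideal: P_ideal = nRT/V = (3.16)(0.08206)(614.3)/1.57 = 101.461 atm
vdW: P = nRT/(V − nb) − a n²/V² = 159.294/1.40631 − 42.1392/2.46490 = 113.271 − 17.0957 = 96.175 atm
% deviation = (96.175 − 101.461)/101.461 × 100% = -5.21%

-5.21 %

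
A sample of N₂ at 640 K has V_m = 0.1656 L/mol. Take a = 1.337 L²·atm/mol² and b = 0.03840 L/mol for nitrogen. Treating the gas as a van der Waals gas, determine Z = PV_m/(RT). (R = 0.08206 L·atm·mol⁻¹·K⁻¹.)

P = RT/(V_m − b) − a/V_m² = (0.08206)(640)/(0.1656 − 0.03840) − 1.337/(0.1656)²
  = 52.518/0.12720 − 48.754 = 412.88 − 48.754 = 364.13 atm
Z = PV_m/(RT) = (364.13)(0.1656)/((0.08206)(640)) = 60.300/52.518 = 1.148

Z ≈ 1.148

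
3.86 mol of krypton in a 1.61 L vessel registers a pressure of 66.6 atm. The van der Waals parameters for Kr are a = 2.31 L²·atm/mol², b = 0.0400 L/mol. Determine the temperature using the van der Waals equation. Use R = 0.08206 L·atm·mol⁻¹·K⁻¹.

T = (P + a n²/V²)(V − nb)/(nR)
P + a n²/V² = 66.6 + (2.31)(3.86)²/(1.61)² = 79.878 atm
V − nb = 1.61 − (3.86)(0.0400) = 1.4556 L
T = (79.878)(1.4556)/((3.86)(0.08206)) = 367.1 K

T ≈ 367.1 K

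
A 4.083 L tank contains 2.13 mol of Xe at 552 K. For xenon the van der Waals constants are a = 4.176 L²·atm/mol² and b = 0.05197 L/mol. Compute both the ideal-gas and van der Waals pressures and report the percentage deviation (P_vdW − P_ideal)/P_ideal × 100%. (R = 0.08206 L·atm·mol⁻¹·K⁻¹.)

-2.02 %

Ideal: P_ideal = nRT/V = (2.13)(0.08206)(552)/4.083 = 23.6304 atm
vdW: P = nRT/(V − nb) − a n²/V² = 96.4829/3.97230 − 18.9461/16.6709 = 24.2889 − 1.13648 = 23.1524 atm
% deviation = (23.1524 − 23.6304)/23.6304 × 100% = -2.02%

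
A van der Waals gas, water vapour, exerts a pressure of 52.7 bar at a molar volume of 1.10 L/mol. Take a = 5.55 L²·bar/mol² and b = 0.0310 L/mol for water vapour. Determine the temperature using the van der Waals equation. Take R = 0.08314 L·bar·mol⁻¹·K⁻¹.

T ≈ 736.6 K

T = (P + a/V_m²)(V_m − b)/R
P + a/V_m² = 52.7 + 5.55/(1.10)² = 57.287 bar
V_m − b = 1.10 − 0.0310 = 1.0690 L/mol
T = (57.287)(1.0690)/0.08314 = 736.6 K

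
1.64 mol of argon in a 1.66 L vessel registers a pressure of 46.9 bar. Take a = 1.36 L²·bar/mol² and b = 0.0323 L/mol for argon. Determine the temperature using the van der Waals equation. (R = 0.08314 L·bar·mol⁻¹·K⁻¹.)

T = (P + a n²/V²)(V − nb)/(nR)
P + a n²/V² = 46.9 + (1.36)(1.64)²/(1.66)² = 48.227 bar
V − nb = 1.66 − (1.64)(0.0323) = 1.6070 L
T = (48.227)(1.6070)/((1.64)(0.08314)) = 568.4 K

T ≈ 568.4 K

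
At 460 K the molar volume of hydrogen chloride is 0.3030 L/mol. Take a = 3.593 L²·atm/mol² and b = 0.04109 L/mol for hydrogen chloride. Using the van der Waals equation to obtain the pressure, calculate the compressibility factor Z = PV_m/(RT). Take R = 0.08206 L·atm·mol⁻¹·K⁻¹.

P = RT/(V_m − b) − a/V_m² = (0.08206)(460)/(0.3030 − 0.04109) − 3.593/(0.3030)²
  = 37.748/0.26191 − 39.136 = 144.13 − 39.136 = 104.99 atm
Z = PV_m/(RT) = (104.99)(0.3030)/((0.08206)(460)) = 31.812/37.748 = 0.8427

Z ≈ 0.8427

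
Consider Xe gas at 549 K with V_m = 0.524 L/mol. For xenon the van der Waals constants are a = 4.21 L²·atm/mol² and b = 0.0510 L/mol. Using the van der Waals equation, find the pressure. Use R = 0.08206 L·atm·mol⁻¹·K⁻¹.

P = RT/(V_m − b) − a/V_m²
RT/(V_m − b) = (0.08206)(549)/(0.524 − 0.0510) = 45.051/0.47300 = 95.245 atm
a/V_m² = 4.21/(0.524)² = 15.333 atm
P = 95.245 − 15.333 = 79.91 atm

P ≈ 79.91 atm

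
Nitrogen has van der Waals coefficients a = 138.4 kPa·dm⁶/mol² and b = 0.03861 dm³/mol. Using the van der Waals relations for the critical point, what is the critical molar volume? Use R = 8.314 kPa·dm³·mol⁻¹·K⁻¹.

V_m,c ≈ 0.1158 dm³/mol

For a van der Waals gas, V_m,c = 3b.
V_m,c = 3×0.03861 = 0.1158 dm³/mol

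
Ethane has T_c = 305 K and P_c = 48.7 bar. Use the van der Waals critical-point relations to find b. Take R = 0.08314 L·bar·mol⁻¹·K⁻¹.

From T_c = 8a/(27Rb) and P_c = a/(27b²): b = R T_c/(8 P_c).
b = (0.08314)(305)/(8×48.7) = 25.358/389.60 = 0.06509 L/mol

b ≈ 0.06509 L/mol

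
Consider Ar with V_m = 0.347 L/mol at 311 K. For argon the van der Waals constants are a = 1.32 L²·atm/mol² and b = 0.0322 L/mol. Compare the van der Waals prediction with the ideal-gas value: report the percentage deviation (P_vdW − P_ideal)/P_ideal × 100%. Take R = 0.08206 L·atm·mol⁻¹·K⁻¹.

Ideal: P_ideal = RT/V_m = (0.08206)(311)/0.347 = 73.5466 atm
vdW: P = RT/(V_m − b) − a/V_m² = 25.5207/0.314800 − 1.32/0.120409 = 81.0696 − 10.9626 = 70.1070 atm
% deviation = (70.1070 − 73.5466)/73.5466 × 100% = -4.68%

-4.68 %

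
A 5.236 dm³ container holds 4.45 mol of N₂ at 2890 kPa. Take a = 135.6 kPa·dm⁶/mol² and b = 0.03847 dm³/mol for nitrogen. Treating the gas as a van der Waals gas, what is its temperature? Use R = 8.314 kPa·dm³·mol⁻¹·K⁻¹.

T = (P + a n²/V²)(V − nb)/(nR)
P + a n²/V² = 2890 + (135.6)(4.45)²/(5.236)² = 2987.9 kPa
V − nb = 5.236 − (4.45)(0.03847) = 5.0648 dm³
T = (2987.9)(5.0648)/((4.45)(8.314)) = 409.0 K

T ≈ 409.0 K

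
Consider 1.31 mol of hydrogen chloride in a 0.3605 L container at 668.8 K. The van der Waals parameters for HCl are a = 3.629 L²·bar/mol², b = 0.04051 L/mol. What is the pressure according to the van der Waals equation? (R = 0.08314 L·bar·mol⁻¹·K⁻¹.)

P = nRT/(V − nb) − a n²/V²
nRT/(V − nb) = (1.31)(0.08314)(668.8)/(0.3605 − 1.31×0.04051) = 72.841/0.30743 = 236.94 bar
a n²/V² = (3.629)(1.31)²/(0.3605)² = 47.920 bar
P = 236.94 − 47.920 = 189.0 bar

P ≈ 189.0 bar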